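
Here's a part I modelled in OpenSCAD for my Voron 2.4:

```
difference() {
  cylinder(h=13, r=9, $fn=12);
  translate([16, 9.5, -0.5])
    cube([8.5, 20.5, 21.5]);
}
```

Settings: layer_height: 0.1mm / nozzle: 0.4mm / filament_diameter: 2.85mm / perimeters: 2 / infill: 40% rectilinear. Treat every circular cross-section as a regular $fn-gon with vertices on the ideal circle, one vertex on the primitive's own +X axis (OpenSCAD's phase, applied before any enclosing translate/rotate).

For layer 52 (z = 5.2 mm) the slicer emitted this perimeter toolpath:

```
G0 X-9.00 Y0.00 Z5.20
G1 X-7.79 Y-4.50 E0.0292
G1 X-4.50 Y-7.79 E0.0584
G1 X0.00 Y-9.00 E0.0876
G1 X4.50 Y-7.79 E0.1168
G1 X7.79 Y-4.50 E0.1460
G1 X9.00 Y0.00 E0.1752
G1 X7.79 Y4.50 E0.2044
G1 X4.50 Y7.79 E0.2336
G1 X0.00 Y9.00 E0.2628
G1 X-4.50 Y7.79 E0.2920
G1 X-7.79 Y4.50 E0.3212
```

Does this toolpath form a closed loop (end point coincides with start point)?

no

Start point (G0): (-9.00, 0.00). End point (last G1): the path does not return to the start — open.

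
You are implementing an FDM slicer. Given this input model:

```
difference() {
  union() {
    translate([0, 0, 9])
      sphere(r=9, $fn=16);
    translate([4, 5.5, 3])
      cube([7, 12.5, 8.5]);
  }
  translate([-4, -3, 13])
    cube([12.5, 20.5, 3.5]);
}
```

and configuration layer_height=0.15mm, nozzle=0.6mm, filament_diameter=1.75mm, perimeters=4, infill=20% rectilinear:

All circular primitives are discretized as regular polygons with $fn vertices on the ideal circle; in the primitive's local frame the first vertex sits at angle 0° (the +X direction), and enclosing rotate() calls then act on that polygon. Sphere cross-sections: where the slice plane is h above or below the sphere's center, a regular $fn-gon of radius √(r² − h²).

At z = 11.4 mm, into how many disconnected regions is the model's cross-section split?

1

At z = 11.4 mm: the r=9 sphere contributes a regular 16-gon of circumradius √(9²−2.4²) = 8.674; the cube at (4, 5.5) (footprint 7×12.5) is included at this height; Merging all regions: the regions partially overlap (shared area 3.01 mm²), so overlapping operands fuse into one piece — 1 connected region; the cube at (-4, -3) is not intersected at this z (z outside [13, 16.5]); Taking the first minus the rest: none of the subtracted shapes is present at this height, so that combined region is unchanged — 1 connected region. The result has 1 disconnected region.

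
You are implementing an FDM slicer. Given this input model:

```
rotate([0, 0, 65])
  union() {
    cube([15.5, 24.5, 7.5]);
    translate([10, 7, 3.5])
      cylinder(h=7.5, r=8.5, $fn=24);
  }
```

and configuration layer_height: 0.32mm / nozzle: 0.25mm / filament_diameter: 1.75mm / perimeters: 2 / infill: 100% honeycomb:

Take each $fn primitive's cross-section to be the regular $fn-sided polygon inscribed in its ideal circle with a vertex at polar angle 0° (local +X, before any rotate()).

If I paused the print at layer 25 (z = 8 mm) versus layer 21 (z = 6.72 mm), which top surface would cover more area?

layer 21 (z = 6.72 mm)

Layer 25 (z = 8): the cube does not reach this height (z outside [0, 7.5]); the r=8.5 cylinder at (10, 7) gives a regular 24-gon of circumradius 8.5 (constant along its height) (area = (24/2)·8.500²·sin(360°/24) = 224.40 mm²); Taking the union: only the r=8.5 cylinder at (10, 7) is present, so the union is just that shape — area = 224.40 mm²; (rotated 65° about Z; rotation is an isometry so areas/perimeters/island counts are preserved). So its area = 224.40 mm². Layer 21 (z = 6.72): the 15.5×24.5 cube contributes its full rectangle (area 379.75 mm²); the cylinder at (10, 7): section is a regular 24-gon, circumradius r=8.5 (area = (24/2)·8.500²·sin(360°/24) = 224.40 mm²); Merging all regions: the regions partially overlap — summed areas 604.15 mm² minus the doubly-counted overlap 188.73 mm² gives 415.41 mm² — area = 415.41 mm²; (whole slice rotated 65° about Z — lengths, areas and connectivity unchanged). So its area = 415.41 mm². Layer 21 is larger (415.41 vs 224.40 mm²).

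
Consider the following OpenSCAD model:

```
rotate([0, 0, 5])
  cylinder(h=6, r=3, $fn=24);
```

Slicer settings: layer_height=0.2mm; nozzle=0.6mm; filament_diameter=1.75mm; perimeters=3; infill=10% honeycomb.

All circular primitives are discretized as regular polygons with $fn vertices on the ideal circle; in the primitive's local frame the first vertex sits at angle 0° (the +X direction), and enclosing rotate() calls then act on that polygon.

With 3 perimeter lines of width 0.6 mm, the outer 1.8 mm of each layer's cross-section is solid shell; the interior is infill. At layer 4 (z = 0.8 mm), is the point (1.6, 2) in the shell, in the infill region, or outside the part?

shell

At z = 0.8 mm: the r=3 cylinder gives a regular 24-gon of circumradius 3 (constant along its height); (rotated 5° about Z; rotation is an isometry so areas/perimeters/island counts are preserved). Overall, the cross-section is a single solid region. Undo the 5° rotation: the query point maps to (1.768, 1.853) in the un-rotated model frame. The nearest boundary edge runs (2.12, 2.12)→(1.50, 2.60); distance from the point to it = 0.43 mm. The point is inside the cross-section, 0.43 mm from the nearest boundary — within the 1.8 mm shell band (3 × 0.6).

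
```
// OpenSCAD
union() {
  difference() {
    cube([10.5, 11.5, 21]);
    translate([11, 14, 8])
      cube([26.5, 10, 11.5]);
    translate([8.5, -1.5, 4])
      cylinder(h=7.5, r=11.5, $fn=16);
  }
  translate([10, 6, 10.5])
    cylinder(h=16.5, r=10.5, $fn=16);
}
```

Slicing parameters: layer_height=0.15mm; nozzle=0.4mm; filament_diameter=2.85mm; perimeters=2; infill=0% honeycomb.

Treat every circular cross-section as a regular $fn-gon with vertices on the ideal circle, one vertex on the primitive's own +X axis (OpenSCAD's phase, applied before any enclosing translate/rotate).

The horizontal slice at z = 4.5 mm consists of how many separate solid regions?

At z = 4.5 mm: the 10.5×11.5 cube contributes its full rectangle; the cube at (11, 14) is not intersected at this z (z outside [8, 19.5]); the r=11.5 cylinder at (8.5, -1.5) gives a regular 16-gon of circumradius 11.5 (constant along its height); Taking the first minus the rest: starting from the 10.5×11.5 cube, the r=11.5 cylinder at (8.5, -1.5) partially overlaps it — only the 93.42 mm² overlap (of its 404.88 mm²) is removed, clipping the outline — 1 connected region; the cylinder at (10, 6) is not intersected at this z (z outside [10.5, 27]); Combining (union): only that combined region is present, so the union is just that shape — 1 connected region. The result has 1 disconnected region.

1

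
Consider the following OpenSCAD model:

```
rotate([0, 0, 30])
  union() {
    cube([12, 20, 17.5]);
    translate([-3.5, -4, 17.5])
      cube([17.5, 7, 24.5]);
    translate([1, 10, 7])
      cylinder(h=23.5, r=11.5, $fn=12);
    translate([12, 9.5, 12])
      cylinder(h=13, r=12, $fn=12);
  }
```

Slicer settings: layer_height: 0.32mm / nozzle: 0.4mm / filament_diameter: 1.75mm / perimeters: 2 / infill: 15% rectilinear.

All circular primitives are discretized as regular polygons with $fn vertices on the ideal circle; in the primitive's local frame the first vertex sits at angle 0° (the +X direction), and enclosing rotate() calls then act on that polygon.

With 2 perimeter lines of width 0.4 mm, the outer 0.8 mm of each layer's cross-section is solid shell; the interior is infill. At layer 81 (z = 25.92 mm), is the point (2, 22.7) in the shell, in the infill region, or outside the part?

outside

At z = 25.92 mm: the cube does not reach this height (z outside [0, 17.5]); the cube at (-3.5, -4) is present — its section is the full 17.5×7 rectangle; the r=11.5 cylinder at (1, 10) contributes a regular 12-gon of circumradius 11.5; the cylinder at (12, 9.5) does not reach this height (z outside [12, 25]); Merging all regions: the regions partially overlap (shared area 43.36 mm²), so overlapping operands fuse into one piece — 1 connected region; (whole slice rotated 30° about Z — lengths, areas and connectivity unchanged). Overall, the cross-section is a single solid region. Undo the 30° rotation: the query point maps to (13.082, 18.659) in the un-rotated model frame. The nearest boundary edge runs (6.75, 19.96)→(10.96, 15.75); distance from the point to it = 3.56 mm. The point is not inside any of the regions above, so it lies outside the cross-section (3.56 mm from the nearest boundary).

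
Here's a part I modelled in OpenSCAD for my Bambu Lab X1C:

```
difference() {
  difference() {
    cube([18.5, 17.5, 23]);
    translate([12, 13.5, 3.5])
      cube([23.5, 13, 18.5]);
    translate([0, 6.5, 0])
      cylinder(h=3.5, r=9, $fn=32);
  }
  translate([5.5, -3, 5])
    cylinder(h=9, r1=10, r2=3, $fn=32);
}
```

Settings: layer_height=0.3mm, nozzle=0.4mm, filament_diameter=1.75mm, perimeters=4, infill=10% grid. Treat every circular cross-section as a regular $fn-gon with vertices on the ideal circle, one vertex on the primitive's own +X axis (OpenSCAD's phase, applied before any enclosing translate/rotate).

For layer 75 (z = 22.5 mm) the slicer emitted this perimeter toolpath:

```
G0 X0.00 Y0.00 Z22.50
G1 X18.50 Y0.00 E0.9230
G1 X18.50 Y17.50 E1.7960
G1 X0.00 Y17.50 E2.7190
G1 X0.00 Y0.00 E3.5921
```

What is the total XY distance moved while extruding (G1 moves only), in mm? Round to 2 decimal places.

Sum the Euclidean lengths of each G1 segment: total = 72.00 mm.

72.00 mm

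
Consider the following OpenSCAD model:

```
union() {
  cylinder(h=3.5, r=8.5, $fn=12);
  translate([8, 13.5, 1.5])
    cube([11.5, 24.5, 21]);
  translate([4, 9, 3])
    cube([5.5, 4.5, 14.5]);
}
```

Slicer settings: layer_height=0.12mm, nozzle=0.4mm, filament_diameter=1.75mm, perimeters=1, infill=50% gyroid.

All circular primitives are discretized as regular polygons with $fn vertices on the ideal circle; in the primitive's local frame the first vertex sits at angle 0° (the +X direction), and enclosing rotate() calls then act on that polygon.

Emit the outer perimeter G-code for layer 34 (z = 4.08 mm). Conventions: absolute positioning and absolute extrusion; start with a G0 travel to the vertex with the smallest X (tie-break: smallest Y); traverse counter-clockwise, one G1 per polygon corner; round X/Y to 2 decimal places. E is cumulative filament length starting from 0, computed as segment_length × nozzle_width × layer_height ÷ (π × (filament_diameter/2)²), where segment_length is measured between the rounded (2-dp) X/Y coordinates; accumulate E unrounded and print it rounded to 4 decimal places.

At z = 4.08 mm: the cylinder is not intersected at this z (z outside [0, 3.5]); the 11.5×24.5 cube at (8, 13.5) contributes its full rectangle; the cube at (4, 9) is present — its section is the full 5.5×4.5 rectangle; Taking the union: the 2 present regions share edge segments without overlapping in area, so areas simply add but the touching pieces fuse into one outline (the shared edge portions become interior and drop out of the boundary) — 1 connected region. The outline is a single polygon with 8 vertices. Extrusion per mm of travel: 0.4 × 0.12 / (π × 0.875²) = 0.019956. Accumulating E over each segment gives final E = 1.7761.

G0 X4.00 Y9.00 Z4.08
G1 X9.50 Y9.00 E0.1098
G1 X9.50 Y13.50 E0.1996
G1 X19.50 Y13.50 E0.3991
G1 X19.50 Y38.00 E0.8880
G1 X8.00 Y38.00 E1.1175
G1 X8.00 Y13.50 E1.6065
G1 X4.00 Y13.50 E1.6863
G1 X4.00 Y9.00 E1.7761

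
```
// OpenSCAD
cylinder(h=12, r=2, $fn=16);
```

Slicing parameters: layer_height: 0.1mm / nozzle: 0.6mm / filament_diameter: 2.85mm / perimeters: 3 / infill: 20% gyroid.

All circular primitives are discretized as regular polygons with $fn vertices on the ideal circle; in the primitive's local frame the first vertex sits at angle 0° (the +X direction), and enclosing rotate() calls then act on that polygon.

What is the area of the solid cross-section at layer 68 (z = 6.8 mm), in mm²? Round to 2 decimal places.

At z = 6.8 mm: the cylinder: section is a regular 16-gon, circumradius r=2 (area = (16/2)·2.000²·sin(360°/16) = 12.25 mm²). Overall, the cross-section is a single solid region. Net area = 12.25 mm².

12.25 mm²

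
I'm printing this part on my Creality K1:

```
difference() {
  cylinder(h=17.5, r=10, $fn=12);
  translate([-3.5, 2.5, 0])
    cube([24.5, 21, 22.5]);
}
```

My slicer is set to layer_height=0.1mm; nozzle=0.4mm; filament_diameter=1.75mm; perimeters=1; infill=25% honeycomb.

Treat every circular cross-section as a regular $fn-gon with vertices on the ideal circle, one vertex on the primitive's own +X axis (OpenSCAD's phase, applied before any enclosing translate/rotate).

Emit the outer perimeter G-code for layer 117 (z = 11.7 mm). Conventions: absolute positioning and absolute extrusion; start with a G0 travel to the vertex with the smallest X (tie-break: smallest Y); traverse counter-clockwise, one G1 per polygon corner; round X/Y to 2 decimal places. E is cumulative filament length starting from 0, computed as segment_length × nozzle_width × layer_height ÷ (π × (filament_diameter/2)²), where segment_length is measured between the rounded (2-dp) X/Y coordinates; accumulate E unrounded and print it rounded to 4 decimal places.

At z = 11.7 mm: the r=10 cylinder gives a regular 12-gon of circumradius 10 (constant along its height); the 24.5×21 cube at (-3.5, 2.5) contributes its full rectangle; Subtracting the remaining from the first: starting from the r=10 cylinder, the 24.5×21 cube at (-3.5, 2.5) partially overlaps it — only the 75.45 mm² overlap (of its 514.50 mm²) is removed, clipping the outline — 1 connected region. The outline is a single polygon with 12 vertices. Extrusion per mm of travel: 0.4 × 0.1 / (π × 0.875²) = 0.016630. Accumulating E over each segment gives final E = 1.0800.

G0 X-10.00 Y0.00 Z11.70
G1 X-8.66 Y-5.00 E0.0861
G1 X-5.00 Y-8.66 E0.1722
G1 X0.00 Y-10.00 E0.2582
G1 X5.00 Y-8.66 E0.3443
G1 X8.66 Y-5.00 E0.4304
G1 X10.00 Y0.00 E0.5165
G1 X9.33 Y2.50 E0.5595
G1 X-3.50 Y2.50 E0.7729
G1 X-3.50 Y9.06 E0.8820
G1 X-5.00 Y8.66 E0.9078
G1 X-8.66 Y5.00 E0.9939
G1 X-10.00 Y0.00 E1.0800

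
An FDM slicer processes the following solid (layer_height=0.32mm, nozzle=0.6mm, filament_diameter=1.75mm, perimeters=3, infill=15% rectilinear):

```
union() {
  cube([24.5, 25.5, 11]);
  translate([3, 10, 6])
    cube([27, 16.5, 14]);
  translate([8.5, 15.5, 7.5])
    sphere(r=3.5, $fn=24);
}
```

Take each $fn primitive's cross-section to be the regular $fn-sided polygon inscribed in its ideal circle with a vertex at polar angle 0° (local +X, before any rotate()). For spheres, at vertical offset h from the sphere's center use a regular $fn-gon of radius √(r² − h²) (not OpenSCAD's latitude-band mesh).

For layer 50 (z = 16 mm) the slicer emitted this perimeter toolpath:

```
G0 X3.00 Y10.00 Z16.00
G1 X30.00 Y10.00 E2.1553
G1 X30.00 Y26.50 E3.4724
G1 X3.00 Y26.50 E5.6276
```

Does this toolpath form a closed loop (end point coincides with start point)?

Start point (G0): (3.00, 10.00). End point (last G1): the path does not return to the start — open.

no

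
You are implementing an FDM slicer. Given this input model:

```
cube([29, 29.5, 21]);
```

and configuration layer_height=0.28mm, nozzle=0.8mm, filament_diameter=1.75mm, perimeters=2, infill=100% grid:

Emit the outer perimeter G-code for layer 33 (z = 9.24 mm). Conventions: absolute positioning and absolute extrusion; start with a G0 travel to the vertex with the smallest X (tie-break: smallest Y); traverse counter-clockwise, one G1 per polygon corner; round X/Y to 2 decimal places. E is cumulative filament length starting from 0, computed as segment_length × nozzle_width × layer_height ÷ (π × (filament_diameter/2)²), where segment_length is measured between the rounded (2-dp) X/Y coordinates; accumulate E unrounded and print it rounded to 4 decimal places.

At z = 9.24 mm: the cube is present — its section is the full 29×29.5 rectangle. The outline is a single polygon with 4 vertices. Extrusion per mm of travel: 0.8 × 0.28 / (π × 0.875²) = 0.093128. Accumulating E over each segment gives final E = 10.8960.

G0 X0.00 Y0.00 Z9.24
G1 X29.00 Y0.00 E2.7007
G1 X29.00 Y29.50 E5.4480
G1 X0.00 Y29.50 E8.1487
G1 X0.00 Y0.00 E10.8960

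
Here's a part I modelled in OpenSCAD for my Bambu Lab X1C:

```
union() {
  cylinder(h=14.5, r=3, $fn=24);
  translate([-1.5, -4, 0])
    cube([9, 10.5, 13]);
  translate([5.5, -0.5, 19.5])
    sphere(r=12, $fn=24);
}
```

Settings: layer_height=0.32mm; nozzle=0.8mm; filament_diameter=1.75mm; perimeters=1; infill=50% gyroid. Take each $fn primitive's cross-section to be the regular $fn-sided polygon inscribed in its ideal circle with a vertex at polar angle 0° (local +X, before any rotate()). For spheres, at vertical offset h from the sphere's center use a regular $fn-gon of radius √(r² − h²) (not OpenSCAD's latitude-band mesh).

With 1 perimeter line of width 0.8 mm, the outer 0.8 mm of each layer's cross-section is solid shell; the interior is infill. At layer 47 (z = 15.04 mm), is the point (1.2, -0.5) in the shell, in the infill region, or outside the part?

infill

At z = 15.04 mm: the cylinder is absent (z outside [0, 14.5]); the cube at (-1.5, -4) is not intersected at this z (z outside [0, 13]); the r=12 sphere at (5.5, -0.5) slices to a regular 24-gon of circumradius 11.140 (√(r²−h²) with h=4.46 from center); Merging all regions: only the r=12 sphere at (5.5, -0.5) is present, so the union is just that shape — 1 connected region. Overall, the cross-section is a single solid region. The nearest boundary edge runs (-5.26, 2.38)→(-5.64, -0.50); distance from the point to it = 6.78 mm. The point is inside the cross-section and 6.78 mm from the nearest boundary — more than the 0.8 mm shell width (1 × 0.8), so it's in the infill interior.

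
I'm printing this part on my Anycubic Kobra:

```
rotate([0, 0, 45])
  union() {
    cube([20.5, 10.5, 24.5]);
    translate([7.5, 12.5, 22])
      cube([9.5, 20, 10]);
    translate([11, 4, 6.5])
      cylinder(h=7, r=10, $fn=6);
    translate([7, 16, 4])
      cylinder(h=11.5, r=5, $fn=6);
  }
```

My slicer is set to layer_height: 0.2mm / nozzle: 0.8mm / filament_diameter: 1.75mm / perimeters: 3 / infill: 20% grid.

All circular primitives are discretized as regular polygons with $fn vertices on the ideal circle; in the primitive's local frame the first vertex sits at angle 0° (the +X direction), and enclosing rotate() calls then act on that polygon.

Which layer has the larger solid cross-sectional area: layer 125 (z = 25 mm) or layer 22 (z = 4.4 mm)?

Layer 125 (z = 25): the cube is absent (z outside [0, 24.5]); the cube at (7.5, 12.5) (footprint 9.5×20) is included at this height (area 190.00 mm²); the cylinder at (11, 4) is not intersected at this z (z outside [6.5, 13.5]); the cylinder at (7, 16) does not reach this height (z outside [4, 15.5]); Merging all regions: only the 9.5×20 cube at (7.5, 12.5) is present, so the union is just that shape — area = 190.00 mm²; (rotated 45° about Z; rotation is an isometry so areas/perimeters/island counts are preserved). So its area = 190.00 mm². Layer 22 (z = 4.4): the 20.5×10.5 cube contributes its full rectangle (area 215.25 mm²); the cube at (7.5, 12.5) is absent (z outside [22, 32]); the cylinder at (11, 4) does not reach this height (z outside [6.5, 13.5]); the cylinder at (7, 16): section is a regular 6-gon, circumradius r=5 (area = (6/2)·5.000²·sin(360°/6) = 64.95 mm²); Combining (union): the 2 present regions are separate (no shared area or edge), so areas and boundary lengths simply add and each stays a separate island — area = 280.20 mm²; (whole slice rotated 45° about Z — lengths, areas and connectivity unchanged). So its area = 280.20 mm². Layer 22 is larger (280.20 vs 190.00 mm²).

layer 22 (z = 4.4 mm)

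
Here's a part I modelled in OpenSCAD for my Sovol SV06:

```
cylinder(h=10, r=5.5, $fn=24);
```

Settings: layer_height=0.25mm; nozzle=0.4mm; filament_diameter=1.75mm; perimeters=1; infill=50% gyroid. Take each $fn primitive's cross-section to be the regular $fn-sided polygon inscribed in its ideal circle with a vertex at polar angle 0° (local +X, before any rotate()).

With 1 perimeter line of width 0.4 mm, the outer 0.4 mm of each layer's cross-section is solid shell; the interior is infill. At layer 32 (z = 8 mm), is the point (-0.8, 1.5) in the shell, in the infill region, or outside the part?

infill

At z = 8 mm: the r=5.5 cylinder contributes a regular 24-gon of circumradius 5.5. Overall, the cross-section is a single solid region. The nearest boundary edge runs (-1.42, 5.31)→(-2.75, 4.76); distance from the point to it = 3.76 mm. The point is inside the cross-section and 3.76 mm from the nearest boundary — more than the 0.4 mm shell width (1 × 0.4), so it's in the infill interior.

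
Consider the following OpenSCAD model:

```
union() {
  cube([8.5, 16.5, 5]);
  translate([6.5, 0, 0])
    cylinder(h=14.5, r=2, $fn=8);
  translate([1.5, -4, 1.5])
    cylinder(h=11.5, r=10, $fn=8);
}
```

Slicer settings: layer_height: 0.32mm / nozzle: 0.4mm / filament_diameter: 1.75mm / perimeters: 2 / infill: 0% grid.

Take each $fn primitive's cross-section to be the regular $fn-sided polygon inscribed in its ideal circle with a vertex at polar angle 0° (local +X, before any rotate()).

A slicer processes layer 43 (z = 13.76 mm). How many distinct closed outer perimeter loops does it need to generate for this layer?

At z = 13.76 mm: the cube does not reach this height (z outside [0, 5]); the r=2 cylinder at (6.5, 0) gives a regular 8-gon of circumradius 2 (constant along its height); the cylinder at (1.5, -4) is not intersected at this z (z outside [1.5, 13]); Taking the union: only the r=2 cylinder at (6.5, 0) is present, so the union is just that shape — 1 connected region. The result has 1 disconnected region.

1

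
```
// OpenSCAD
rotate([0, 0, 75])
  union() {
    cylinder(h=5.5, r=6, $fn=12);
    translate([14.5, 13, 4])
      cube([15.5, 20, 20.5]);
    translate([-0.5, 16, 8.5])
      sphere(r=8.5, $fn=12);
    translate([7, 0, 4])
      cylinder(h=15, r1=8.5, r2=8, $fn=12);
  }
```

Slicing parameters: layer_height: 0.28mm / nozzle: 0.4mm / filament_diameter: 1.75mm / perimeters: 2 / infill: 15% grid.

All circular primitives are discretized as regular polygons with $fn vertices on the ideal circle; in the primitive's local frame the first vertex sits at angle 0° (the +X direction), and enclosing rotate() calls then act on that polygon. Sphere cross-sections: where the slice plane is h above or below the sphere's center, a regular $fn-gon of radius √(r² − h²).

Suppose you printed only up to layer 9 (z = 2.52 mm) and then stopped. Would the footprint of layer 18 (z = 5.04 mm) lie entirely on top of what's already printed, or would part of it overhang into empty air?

part overhangs

Compare the two slices. At z = 2.52: the cylinder: section is a regular 12-gon, circumradius r=6 (area = (12/2)·6.000²·sin(360°/12) = 108.00 mm²); the cube at (14.5, 13) is absent (z outside [4, 24.5]); the r=8.5 sphere at (-0.5, 16) slices to a regular 12-gon of circumradius 6.041 (√(r²−h²) with h=5.98 from center) (area = (12/2)·6.041²·sin(360°/12) = 109.47 mm²); the cone at (7, 0) does not reach this height (z outside [4, 19]); Merging all regions: the 2 present regions are separate (no shared area or edge), so areas and boundary lengths simply add and each stays a separate island — area = 217.47 mm²; (rotated 75° about Z; rotation is an isometry so areas/perimeters/island counts are preserved). At z = 5.04: the cylinder: section is a regular 12-gon, circumradius r=6 (area = (12/2)·6.000²·sin(360°/12) = 108.00 mm²); the cube at (14.5, 13) is present — its section is the full 15.5×20 rectangle (area 310.00 mm²); the r=8.5 sphere at (-0.5, 16) slices to a regular 12-gon of circumradius 7.764 (√(r²−h²) with h=3.46 from center) (area = (12/2)·7.764²·sin(360°/12) = 180.84 mm²); the cone at (7, 0): at t=0.069 of its height the radius interpolates to r₁+(r₂−r₁)t = 8.465, giving a regular 12-gon of that circumradius (area = (12/2)·8.465²·sin(360°/12) = 214.99 mm²); Merging all regions: the regions partially overlap — summed areas 813.82 mm² minus the doubly-counted overlap 60.09 mm² gives 753.73 mm² — area = 753.73 mm²; (rotated 75° about Z; rotation is an isometry so areas/perimeters/island counts are preserved). Checking containment: at z = 5.04 the cross-section extends beyond the z = 2.52 cross-section by about 536.26 mm².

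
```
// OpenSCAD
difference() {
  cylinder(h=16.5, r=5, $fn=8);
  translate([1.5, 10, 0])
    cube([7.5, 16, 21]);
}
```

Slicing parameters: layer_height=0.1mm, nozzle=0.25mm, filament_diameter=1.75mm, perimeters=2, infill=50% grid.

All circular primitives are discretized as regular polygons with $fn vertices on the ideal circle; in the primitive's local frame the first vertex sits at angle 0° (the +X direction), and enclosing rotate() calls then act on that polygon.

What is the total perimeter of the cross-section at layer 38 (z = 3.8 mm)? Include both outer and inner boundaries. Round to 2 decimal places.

At z = 3.8 mm: the r=5 cylinder contributes a regular 8-gon of circumradius 5 (perimeter = 2·8·5.000·sin(180°/8) = 30.61 mm); the 7.5×16 cube at (1.5, 10) contributes its full rectangle (perimeter 47.00 mm); After the difference (first − rest): starting from the r=5 cylinder, the 7.5×16 cube at (1.5, 10) misses the remaining region (no effect) — boundary = 30.61 mm. Overall, the cross-section is a single solid region. Total boundary length (outer) = 30.61 mm.

30.61 mm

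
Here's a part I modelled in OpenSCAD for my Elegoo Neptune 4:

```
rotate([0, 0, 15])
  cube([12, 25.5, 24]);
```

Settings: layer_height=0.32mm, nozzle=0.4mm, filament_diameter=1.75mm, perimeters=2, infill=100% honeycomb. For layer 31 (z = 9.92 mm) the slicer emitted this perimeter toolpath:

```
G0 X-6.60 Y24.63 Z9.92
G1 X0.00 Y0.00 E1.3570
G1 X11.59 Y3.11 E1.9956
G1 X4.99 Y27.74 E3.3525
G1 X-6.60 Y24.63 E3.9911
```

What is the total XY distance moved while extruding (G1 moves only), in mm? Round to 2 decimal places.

75.00 mm

Sum the Euclidean lengths of each G1 segment: total = 75.00 mm.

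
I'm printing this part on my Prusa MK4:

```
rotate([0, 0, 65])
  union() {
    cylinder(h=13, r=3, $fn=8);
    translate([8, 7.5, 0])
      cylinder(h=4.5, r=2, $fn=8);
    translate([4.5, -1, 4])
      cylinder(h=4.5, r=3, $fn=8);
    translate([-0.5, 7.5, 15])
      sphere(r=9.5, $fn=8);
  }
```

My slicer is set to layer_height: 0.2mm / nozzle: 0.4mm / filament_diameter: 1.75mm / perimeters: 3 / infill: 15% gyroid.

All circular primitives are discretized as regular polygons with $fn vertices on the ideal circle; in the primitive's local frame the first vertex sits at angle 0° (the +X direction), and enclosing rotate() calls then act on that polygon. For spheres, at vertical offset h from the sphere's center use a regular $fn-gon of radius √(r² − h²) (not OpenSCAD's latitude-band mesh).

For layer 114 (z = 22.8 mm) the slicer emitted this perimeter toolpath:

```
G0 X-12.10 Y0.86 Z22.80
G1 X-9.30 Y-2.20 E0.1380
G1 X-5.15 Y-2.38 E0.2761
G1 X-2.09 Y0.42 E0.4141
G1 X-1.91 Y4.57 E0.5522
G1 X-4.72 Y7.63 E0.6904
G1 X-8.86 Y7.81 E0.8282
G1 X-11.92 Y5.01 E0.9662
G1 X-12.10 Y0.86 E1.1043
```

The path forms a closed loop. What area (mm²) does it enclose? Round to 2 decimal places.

83.17 mm²

Apply the shoelace formula to the sequence of (X, Y) vertices; enclosed area = 83.17 mm².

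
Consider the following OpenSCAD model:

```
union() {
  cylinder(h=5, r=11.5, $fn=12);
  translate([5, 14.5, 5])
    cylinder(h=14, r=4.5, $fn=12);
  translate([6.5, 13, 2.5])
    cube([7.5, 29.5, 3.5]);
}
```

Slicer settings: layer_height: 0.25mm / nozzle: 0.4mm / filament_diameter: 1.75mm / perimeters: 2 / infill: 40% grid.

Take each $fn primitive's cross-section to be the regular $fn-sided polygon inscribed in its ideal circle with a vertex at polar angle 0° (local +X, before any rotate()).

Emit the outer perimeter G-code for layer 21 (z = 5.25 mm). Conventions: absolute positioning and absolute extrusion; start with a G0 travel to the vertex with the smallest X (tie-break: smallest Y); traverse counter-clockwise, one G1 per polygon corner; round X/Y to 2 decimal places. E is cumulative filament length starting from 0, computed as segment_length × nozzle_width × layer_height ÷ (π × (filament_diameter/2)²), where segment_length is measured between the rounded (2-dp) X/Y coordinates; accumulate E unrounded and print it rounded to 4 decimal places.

At z = 5.25 mm: the cylinder is absent (z outside [0, 5]); the cylinder at (5, 14.5): section is a regular 12-gon, circumradius r=4.5; the 7.5×29.5 cube at (6.5, 13) contributes its full rectangle; Taking the union: the regions partially overlap (shared area 12.94 mm²), so overlapping operands fuse into one piece — 1 connected region. The outline is a single polygon with 14 vertices. Extrusion per mm of travel: 0.4 × 0.25 / (π × 0.875²) = 0.041575. Accumulating E over each segment gives final E = 3.6076.

G0 X0.50 Y14.50 Z5.25
G1 X1.10 Y12.25 E0.0968
G1 X2.75 Y10.60 E0.1938
G1 X5.00 Y10.00 E0.2906
G1 X7.25 Y10.60 E0.3875
G1 X8.90 Y12.25 E0.4845
G1 X9.10 Y13.00 E0.5167
G1 X14.00 Y13.00 E0.7205
G1 X14.00 Y42.50 E1.9469
G1 X6.50 Y42.50 E2.2587
G1 X6.50 Y18.60 E3.2524
G1 X5.00 Y19.00 E3.3169
G1 X2.75 Y18.40 E3.4137
G1 X1.10 Y16.75 E3.5108
G1 X0.50 Y14.50 E3.6076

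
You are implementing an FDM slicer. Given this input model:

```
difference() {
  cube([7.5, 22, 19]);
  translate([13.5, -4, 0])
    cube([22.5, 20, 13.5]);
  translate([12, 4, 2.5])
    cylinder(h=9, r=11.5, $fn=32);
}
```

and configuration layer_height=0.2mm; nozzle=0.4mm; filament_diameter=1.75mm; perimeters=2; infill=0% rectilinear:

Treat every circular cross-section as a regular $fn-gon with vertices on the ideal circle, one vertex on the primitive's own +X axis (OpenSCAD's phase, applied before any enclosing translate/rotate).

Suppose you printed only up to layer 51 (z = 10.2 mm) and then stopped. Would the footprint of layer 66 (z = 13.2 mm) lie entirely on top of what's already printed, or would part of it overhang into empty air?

Compare the two slices. At z = 10.2: the 7.5×22 cube contributes its full rectangle (area 165.00 mm²); the cube at (13.5, -4) is present — its section is the full 22.5×20 rectangle (area 450.00 mm²); the r=11.5 cylinder at (12, 4) gives a regular 32-gon of circumradius 11.5 (constant along its height) (area = (32/2)·11.500²·sin(360°/32) = 412.81 mm²); After the difference (first − rest): starting from the 7.5×22 cube (165.00 mm²), the 22.5×20 cube at (13.5, -4) misses the remaining region (no effect); the r=11.5 cylinder at (12, 4) partially overlaps it — only the 79.87 mm² overlap (of its 412.81 mm²) is removed, clipping the outline — area = 85.13 mm². At z = 13.2: the cube is present — its section is the full 7.5×22 rectangle (area 165.00 mm²); the cube at (13.5, -4) (footprint 22.5×20) is included at this height (area 450.00 mm²); the cylinder at (12, 4) is not intersected at this z (z outside [2.5, 11.5]); Subtracting the remaining from the first: starting from the 7.5×22 cube (165.00 mm²), the 22.5×20 cube at (13.5, -4) misses the remaining region (no effect) — area = 165.00 mm². Checking containment: at z = 13.2 the cross-section extends beyond the z = 10.2 cross-section by about 79.87 mm².

part overhangs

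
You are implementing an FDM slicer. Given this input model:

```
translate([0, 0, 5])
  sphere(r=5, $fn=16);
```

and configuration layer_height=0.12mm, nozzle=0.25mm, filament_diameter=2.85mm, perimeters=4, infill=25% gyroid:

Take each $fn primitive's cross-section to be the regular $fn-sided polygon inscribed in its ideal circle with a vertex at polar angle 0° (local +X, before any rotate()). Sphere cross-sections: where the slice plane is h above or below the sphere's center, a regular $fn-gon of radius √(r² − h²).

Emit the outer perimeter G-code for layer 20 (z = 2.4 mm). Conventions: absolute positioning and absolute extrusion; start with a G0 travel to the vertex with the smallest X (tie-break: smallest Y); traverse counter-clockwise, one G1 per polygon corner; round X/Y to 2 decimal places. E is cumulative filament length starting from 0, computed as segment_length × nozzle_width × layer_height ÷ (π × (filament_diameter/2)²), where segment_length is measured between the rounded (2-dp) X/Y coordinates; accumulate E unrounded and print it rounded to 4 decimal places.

G0 X-4.27 Y0.00 Z2.40
G1 X-3.95 Y-1.63 E0.0078
G1 X-3.02 Y-3.02 E0.0157
G1 X-1.63 Y-3.95 E0.0235
G1 X0.00 Y-4.27 E0.0314
G1 X1.63 Y-3.95 E0.0392
G1 X3.02 Y-3.02 E0.0470
G1 X3.95 Y-1.63 E0.0549
G1 X4.27 Y0.00 E0.0627
G1 X3.95 Y1.63 E0.0705
G1 X3.02 Y3.02 E0.0784
G1 X1.63 Y3.95 E0.0862
G1 X0.00 Y4.27 E0.0941
G1 X-1.63 Y3.95 E0.1019
G1 X-3.02 Y3.02 E0.1097
G1 X-3.95 Y1.63 E0.1176
G1 X-4.27 Y0.00 E0.1254

At z = 2.4 mm: the r=5 sphere contributes a regular 16-gon of circumradius √(5²−2.6²) = 4.271. The outline is a single polygon with 16 vertices. Extrusion per mm of travel: 0.25 × 0.12 / (π × 1.425²) = 0.004703. Accumulating E over each segment gives final E = 0.1254.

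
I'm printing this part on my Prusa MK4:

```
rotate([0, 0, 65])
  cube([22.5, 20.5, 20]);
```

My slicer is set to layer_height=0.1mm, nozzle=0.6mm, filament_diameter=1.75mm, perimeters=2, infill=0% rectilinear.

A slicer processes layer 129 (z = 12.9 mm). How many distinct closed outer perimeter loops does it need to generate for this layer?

1

At z = 12.9 mm: the 22.5×20.5 cube contributes its full rectangle; (rotated 65° about Z; rotation is an isometry so areas/perimeters/island counts are preserved). The result has 1 disconnected region.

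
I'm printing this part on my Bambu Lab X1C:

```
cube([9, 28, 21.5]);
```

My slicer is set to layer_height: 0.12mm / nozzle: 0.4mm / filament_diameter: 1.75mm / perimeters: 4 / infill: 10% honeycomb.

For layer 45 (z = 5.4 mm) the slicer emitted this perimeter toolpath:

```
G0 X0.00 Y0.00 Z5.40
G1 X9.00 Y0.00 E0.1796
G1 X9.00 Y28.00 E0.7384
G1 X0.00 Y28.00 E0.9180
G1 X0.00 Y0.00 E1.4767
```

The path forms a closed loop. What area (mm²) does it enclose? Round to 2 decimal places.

252.00 mm²

Apply the shoelace formula to the sequence of (X, Y) vertices; enclosed area = 252.00 mm².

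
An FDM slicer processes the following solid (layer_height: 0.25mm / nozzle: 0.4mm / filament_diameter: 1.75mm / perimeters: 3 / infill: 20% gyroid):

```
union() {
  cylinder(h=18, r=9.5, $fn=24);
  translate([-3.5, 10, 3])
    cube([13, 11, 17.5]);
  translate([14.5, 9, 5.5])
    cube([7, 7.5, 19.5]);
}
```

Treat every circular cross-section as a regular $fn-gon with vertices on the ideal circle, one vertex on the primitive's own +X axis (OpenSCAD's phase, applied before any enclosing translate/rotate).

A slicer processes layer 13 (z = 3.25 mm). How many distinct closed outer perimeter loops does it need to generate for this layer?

2

At z = 3.25 mm: the r=9.5 cylinder contributes a regular 24-gon of circumradius 9.5; the 13×11 cube at (-3.5, 10) contributes its full rectangle; the cube at (14.5, 9) is absent (z outside [5.5, 25]); Taking the union: the 2 present regions are separate (no shared area or edge), so areas and boundary lengths simply add and each stays a separate island — 2 connected regions. The result has 2 disconnected regions.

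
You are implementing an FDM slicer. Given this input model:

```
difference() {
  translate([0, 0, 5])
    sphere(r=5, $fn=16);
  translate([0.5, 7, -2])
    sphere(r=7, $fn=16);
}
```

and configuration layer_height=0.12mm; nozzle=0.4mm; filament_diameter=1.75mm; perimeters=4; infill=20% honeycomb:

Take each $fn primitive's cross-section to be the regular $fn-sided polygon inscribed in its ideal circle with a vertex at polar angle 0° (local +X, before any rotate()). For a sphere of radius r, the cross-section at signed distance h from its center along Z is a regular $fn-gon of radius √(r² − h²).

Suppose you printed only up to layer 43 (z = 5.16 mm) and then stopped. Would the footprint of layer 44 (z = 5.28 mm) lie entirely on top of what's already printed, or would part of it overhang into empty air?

entirely on top

Compare the two slices. At z = 5.16: the r=5 sphere contributes a regular 16-gon of circumradius √(5²−0.16²) = 4.997 (area = (16/2)·4.997²·sin(360°/16) = 76.46 mm²); the sphere at (0.5, 7) does not reach this height (|z−center|=7.160 > r=7); Subtracting the remaining from the first: none of the subtracted shapes is present at this height, so the r=5 sphere is unchanged — area = 76.46 mm². At z = 5.28: the sphere: section is a regular 16-gon, circumradius = √(r²−h²) = √(5²−0.28²) = 4.992 (area = (16/2)·4.992²·sin(360°/16) = 76.30 mm²); the sphere at (0.5, 7) does not reach this height (|z−center|=7.280 > r=7); Subtracting the remaining from the first: none of the subtracted shapes is present at this height, so the r=5 sphere is unchanged — area = 76.30 mm². Checking containment: the cross-section at z = 5.28 is a subset of the cross-section at z = 5.16.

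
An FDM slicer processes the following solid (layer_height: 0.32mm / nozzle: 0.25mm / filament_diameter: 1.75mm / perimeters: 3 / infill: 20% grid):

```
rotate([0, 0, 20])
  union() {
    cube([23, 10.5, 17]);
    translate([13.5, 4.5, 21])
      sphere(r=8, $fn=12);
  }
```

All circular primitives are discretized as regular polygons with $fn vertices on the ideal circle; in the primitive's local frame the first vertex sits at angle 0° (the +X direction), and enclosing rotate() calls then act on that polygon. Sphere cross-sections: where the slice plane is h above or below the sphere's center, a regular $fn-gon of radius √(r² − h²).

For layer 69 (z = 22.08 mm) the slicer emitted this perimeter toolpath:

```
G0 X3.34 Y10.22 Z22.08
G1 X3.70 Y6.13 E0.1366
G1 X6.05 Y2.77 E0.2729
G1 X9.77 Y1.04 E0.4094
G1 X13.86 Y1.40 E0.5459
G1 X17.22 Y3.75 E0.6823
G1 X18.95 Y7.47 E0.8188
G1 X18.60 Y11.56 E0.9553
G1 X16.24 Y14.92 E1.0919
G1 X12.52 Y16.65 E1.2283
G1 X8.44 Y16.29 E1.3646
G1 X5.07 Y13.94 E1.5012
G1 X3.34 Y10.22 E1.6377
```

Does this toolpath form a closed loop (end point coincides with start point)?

Start point (G0): (3.34, 10.22). End point (last G1): the path returns to the start — closed.

yes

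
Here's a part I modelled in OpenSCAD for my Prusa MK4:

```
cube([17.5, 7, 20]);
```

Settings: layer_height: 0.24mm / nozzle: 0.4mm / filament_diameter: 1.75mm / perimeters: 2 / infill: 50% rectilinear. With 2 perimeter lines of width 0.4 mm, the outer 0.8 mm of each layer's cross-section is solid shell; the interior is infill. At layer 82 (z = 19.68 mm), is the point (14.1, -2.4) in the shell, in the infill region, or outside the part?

outside

At z = 19.68 mm: the cube (footprint 17.5×7) is included at this height. Overall, the cross-section is a single solid region. The nearest boundary edge runs (0.00, 0.00)→(17.50, 0.00); distance from the point to it = 2.40 mm. The point is not inside any of the regions above, so it lies outside the cross-section (2.40 mm from the nearest boundary).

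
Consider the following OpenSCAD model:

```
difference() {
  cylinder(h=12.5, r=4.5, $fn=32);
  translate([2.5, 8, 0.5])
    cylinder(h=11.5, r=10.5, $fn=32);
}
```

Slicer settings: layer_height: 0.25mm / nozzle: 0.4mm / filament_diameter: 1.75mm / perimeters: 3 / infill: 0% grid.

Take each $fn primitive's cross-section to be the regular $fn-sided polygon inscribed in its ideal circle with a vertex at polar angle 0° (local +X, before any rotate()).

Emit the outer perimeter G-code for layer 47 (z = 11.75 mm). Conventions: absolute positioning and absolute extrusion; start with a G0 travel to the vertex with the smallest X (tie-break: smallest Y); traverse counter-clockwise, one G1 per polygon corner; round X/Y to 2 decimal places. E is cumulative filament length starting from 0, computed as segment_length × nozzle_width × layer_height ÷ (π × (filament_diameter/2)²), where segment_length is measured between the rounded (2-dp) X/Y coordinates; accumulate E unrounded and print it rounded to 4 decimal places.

At z = 11.75 mm: the r=4.5 cylinder gives a regular 32-gon of circumradius 4.5 (constant along its height); the r=10.5 cylinder at (2.5, 8) contributes a regular 32-gon of circumradius 10.5; After the difference (first − rest): starting from the r=4.5 cylinder, the r=10.5 cylinder at (2.5, 8) partially overlaps it — only the 47.23 mm² overlap (of its 344.14 mm²) is removed, clipping the outline — 1 connected region. The outline is a single polygon with 20 vertices. Extrusion per mm of travel: 0.4 × 0.25 / (π × 0.875²) = 0.041575. Accumulating E over each segment gives final E = 0.8646.

G0 X-4.50 Y0.00 Z11.75
G1 X-4.41 Y-0.88 E0.0368
G1 X-4.16 Y-1.72 E0.0732
G1 X-3.74 Y-2.50 E0.1100
G1 X-3.18 Y-3.18 E0.1467
G1 X-2.50 Y-3.74 E0.1833
G1 X-1.72 Y-4.16 E0.2201
G1 X-0.88 Y-4.41 E0.2566
G1 X0.00 Y-4.50 E0.2933
G1 X0.88 Y-4.41 E0.3301
G1 X1.72 Y-4.16 E0.3666
G1 X2.50 Y-3.74 E0.4034
G1 X3.18 Y-3.18 E0.4400
G1 X3.74 Y-2.50 E0.4766
G1 X3.81 Y-2.37 E0.4828
G1 X2.50 Y-2.50 E0.5375
G1 X0.45 Y-2.30 E0.6231
G1 X-1.52 Y-1.70 E0.7088
G1 X-3.33 Y-0.73 E0.7941
G1 X-4.48 Y0.21 E0.8559
G1 X-4.50 Y0.00 E0.8646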